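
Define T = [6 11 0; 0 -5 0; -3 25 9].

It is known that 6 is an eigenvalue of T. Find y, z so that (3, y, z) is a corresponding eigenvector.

We need (T - 6I)v = 0.
T - 6I = [[0, 11, 0], [0, -11, 0], [-3, 25, 3]].
Row 1: (0)·3 + (11)·y + (0)·z = 0
Row 2: (0)·3 + (-11)·y + (0)·z = 0
Row 3: (-3)·3 + (25)·y + (3)·z = 0
Solving gives y = 0, z = 3.
Check: T·(3, 0, 3) = (18, 0, 18) = 6·(3, 0, 3).

0, 3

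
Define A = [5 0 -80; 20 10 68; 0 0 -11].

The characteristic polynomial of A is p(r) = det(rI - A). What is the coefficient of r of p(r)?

p(r) = r^3 - 4r^2 - 115r + 550.
The coefficient of r is -115.

-115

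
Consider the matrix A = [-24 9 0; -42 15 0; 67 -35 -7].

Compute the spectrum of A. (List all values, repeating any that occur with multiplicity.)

-7, -6, -3

Compute the characteristic polynomial p(r) = det(rI - A).
Expanding along the first row, p(r) = r^3 + 16r^2 + 81r + 126.
Try r = -3: p(-3) = 0, so -3 is a root.
Factor out (r + 3): p(r) = (r + 3)·(r^2 + 13r + 42).
The quadratic factors as (r + 7)·(r + 6).
Eigenvalues: -7, -6, -3.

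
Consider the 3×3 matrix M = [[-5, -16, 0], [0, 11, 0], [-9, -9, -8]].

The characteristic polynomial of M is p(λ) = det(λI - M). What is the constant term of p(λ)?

-440

p(λ) = λ^3 + 2λ^2 - 103λ - 440.
The constant term is -440.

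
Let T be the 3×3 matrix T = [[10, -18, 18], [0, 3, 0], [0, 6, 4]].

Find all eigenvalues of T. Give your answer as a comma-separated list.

3, 4, 10

Compute the characteristic polynomial p(t) = det(tI - T).
Expanding along the first row, p(t) = t^3 - 17t^2 + 82t - 120.
Try t = 10: p(10) = 0, so 10 is a root.
Factor out (t - 10): p(t) = (t - 10)·(t^2 - 7t + 12).
The quadratic factors as (t - 3)·(t - 4).
Eigenvalues: 3, 4, 10.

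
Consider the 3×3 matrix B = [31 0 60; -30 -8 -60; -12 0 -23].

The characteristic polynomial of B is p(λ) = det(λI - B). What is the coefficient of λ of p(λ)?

p(λ) = λ^3 - 57λ + 56.
The coefficient of λ is -57.

-57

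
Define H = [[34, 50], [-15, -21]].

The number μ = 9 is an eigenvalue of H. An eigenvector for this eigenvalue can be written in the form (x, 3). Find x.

We need (H - 9I)v = 0.
H - 9I = [[25, 50], [-15, -30]].
Row 1: (25)·x + (50)·3 = 0
Row 2: (-15)·x + (-30)·3 = 0
Solving gives x = -6.
Check: H·(-6, 3) = (-54, 27) = 9·(-6, 3).

-6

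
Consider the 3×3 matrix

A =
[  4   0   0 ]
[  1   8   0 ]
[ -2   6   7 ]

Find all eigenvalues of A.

4, 7, 8

A is lower triangular, so its eigenvalues are the diagonal entries.
Diagonal: 4, 8, 7.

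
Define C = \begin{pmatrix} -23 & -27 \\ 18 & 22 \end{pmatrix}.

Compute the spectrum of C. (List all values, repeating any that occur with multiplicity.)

det(C - λI) = (-23 - λ)(22 - λ) - (-27)·(18) = λ^2 + λ - 20.
This factors as (λ + 5)·(λ - 4) = 0.
Eigenvalues: -5, 4.

-5, 4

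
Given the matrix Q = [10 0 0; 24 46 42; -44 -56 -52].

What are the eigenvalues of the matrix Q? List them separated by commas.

Set up det(lambda·I - Q) = 0.
Expanding along the first row, p(lambda) = lambda^3 - 4·lambda^2 - 100·lambda + 400.
Since p(4) = 0, lambda = 4 is a root.
Factor out (lambda - 4): p(lambda) = (lambda - 4)·(lambda^2 - 100).
The quadratic factors as (lambda + 10)·(lambda - 10).
Eigenvalues: -10, 4, 10.

-10, 4, 10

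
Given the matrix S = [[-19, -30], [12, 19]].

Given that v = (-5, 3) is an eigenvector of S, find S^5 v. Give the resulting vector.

(5, -3)

First find the eigenvalue: Sv = (5, -3) = -1·(-5, 3), so λ = -1.
Then S^5 v = λ^5·v = (-1)^5·(-5, 3) = -1·(-5, 3) = (5, -3).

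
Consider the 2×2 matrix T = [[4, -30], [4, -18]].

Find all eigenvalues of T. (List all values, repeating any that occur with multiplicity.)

det(T - λI) = (4 - λ)(-18 - λ) - (-30)·(4) = λ^2 + 14λ + 48.
This factors as (λ + 8)·(λ + 6) = 0.
Eigenvalues: -8, -6.

-8, -6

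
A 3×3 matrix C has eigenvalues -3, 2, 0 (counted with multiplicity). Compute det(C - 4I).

If C has eigenvalues -3, 2, 0, then C - 4I has eigenvalues -7, -2, -4.
det(C - 4I) = (-7) · (-2) · (-4) = -56.

-56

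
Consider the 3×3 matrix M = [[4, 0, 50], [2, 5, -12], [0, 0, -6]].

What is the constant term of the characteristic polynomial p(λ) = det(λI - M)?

p(0) = det(0·I − M) = det(−M) = (−1)^3·det(M).
det(M) = -120, so p(0) = 120.

120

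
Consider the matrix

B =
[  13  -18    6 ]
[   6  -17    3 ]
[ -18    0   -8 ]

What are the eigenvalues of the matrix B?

-8, -5, 1

Compute the characteristic polynomial p(λ) = det(λI - B).
Expanding the 3×3 determinant: p(λ) = λ^3 + 12λ^2 + 27λ - 40.
Rational-root test: λ = -5 gives p(-5) = 0.
Dividing by (λ + 5) leaves λ^2 + 7λ - 8.
The quadratic factors as (λ + 8)·(λ - 1).
Eigenvalues: -8, -5, 1.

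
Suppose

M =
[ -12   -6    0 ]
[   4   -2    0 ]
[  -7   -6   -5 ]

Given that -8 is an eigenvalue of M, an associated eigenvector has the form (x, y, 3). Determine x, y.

3, -2

We need (M + 8I)v = 0.
M + 8I = [[-4, -6, 0], [4, 6, 0], [-7, -6, 3]].
Row 1: (-4)·x + (-6)·y + (0)·3 = 0
Row 2: (4)·x + (6)·y + (0)·3 = 0
Row 3: (-7)·x + (-6)·y + (3)·3 = 0
Solving gives x = 3, y = -2.
Check: M·(3, -2, 3) = (-24, 16, -24) = -8·(3, -2, 3).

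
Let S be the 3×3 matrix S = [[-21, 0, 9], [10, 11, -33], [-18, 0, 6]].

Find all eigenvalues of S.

-12, -3, 11

Compute the characteristic polynomial p(μ) = det(μI - S).
Cofactor expansion gives p(μ) = μ^3 + 4μ^2 - 129μ - 396.
Rational-root test: μ = 11 gives p(11) = 0.
Dividing by (μ - 11) leaves μ^2 + 15μ + 36.
The quadratic factors as (μ + 12)·(μ + 3).
Eigenvalues: -12, -3, 11.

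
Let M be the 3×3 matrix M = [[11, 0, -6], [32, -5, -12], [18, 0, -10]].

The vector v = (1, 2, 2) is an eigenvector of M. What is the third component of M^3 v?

First find the eigenvalue: Mv = (-1, -2, -2) = -1·(1, 2, 2), so λ = -1.
Then M^3 v = λ^3·v = (-1)^3·(1, 2, 2) = -1·(1, 2, 2) = (-1, -2, -2).

-2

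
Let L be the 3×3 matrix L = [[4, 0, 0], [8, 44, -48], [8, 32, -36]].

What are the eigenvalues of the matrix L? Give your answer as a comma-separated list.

The characteristic polynomial is p(t) = det(tI - L).
Expanding along the first row, p(t) = t^3 - 12t^2 - 16t + 192.
Since p(12) = 0, t = 12 is a root.
Dividing by (t - 12) leaves t^2 - 16.
The quadratic factors as (t + 4)·(t - 4).
Eigenvalues: -4, 4, 12.

-4, 4, 12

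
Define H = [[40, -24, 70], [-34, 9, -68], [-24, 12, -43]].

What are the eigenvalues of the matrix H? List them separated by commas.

-8, 5, 9

Compute the characteristic polynomial p(t) = det(tI - H).
Expanding along the first row, p(t) = t^3 - 6t^2 - 67t + 360.
Rational-root test: t = 5 gives p(5) = 0.
Factor out (t - 5): p(t) = (t - 5)·(t^2 - t - 72).
The quadratic factors as (t + 8)·(t - 9).
Eigenvalues: -8, 5, 9.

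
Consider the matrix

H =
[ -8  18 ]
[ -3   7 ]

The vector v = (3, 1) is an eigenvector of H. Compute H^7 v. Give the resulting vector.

First find the eigenvalue: Hv = (-6, -2) = -2·(3, 1), so λ = -2.
Then H^7 v = λ^7·v = (-2)^7·(3, 1) = -128·(3, 1) = (-384, -128).

(-384, -128)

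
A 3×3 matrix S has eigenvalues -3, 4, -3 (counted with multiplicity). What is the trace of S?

trace(S) is the sum of the eigenvalues: (-3) + (4) + (-3) = -2.

-2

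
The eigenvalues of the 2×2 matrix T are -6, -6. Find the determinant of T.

36

det(T) is the product of the eigenvalues: (-6) · (-6) = 36.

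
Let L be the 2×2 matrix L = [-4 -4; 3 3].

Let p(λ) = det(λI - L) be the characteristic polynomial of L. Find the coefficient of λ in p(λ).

1

The coefficient of λ of det(λI - L) is −trace(L).
trace(L) = (-4) + (3) = -1, so the coefficient is 1.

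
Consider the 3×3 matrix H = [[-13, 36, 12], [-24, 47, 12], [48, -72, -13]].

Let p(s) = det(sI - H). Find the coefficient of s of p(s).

99

p(s) = s^3 - 21s^2 + 99s + 121.
The coefficient of s is 99.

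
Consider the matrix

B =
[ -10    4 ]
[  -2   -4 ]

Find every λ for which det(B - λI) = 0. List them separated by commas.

-8, -6

det(B - μI) = (-10 - μ)(-4 - μ) - (4)·(-2) = μ^2 + 14μ + 48.
This factors as (μ + 8)·(μ + 6) = 0.
Eigenvalues: -8, -6.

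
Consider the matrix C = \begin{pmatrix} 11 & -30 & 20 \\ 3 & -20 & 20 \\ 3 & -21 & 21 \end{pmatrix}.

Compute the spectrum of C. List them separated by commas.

1, 5, 6

Compute the characteristic polynomial p(μ) = det(μI - C).
Expanding along the first row, p(μ) = μ^3 - 12μ^2 + 41μ - 30.
Since p(6) = 0, μ = 6 is a root.
Dividing by (μ - 6) leaves μ^2 - 6μ + 5.
The quadratic factors as (μ - 1)·(μ - 5).
Eigenvalues: 1, 5, 6.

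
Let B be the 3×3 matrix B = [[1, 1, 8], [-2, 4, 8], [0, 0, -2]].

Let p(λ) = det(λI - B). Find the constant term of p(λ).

12

p(λ) = λ^3 - 3λ^2 - 4λ + 12.
The constant term is 12.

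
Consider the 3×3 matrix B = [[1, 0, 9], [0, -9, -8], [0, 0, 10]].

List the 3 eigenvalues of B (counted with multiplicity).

-9, 1, 10

B is upper triangular, so its eigenvalues are the diagonal entries.
Diagonal: 1, -9, 10.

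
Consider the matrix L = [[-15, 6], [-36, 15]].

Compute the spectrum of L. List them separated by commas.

det(L - lambda·I) = (-15 - lambda)(15 - lambda) - (6)·(-36) = lambda^2 - 9.
This factors as (lambda + 3)·(lambda - 3) = 0.
Eigenvalues: -3, 3.

-3, 3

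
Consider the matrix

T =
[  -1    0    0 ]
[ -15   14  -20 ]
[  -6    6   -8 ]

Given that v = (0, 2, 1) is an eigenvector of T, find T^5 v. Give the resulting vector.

First find the eigenvalue: Tv = (0, 8, 4) = 4·(0, 2, 1), so λ = 4.
Then T^5 v = λ^5·v = 4^5·(0, 2, 1) = 1024·(0, 2, 1) = (0, 2048, 1024).

(0, 2048, 1024)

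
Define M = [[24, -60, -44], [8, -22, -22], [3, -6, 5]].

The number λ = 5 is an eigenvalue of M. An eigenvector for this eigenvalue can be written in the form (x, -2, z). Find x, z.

-4, 1

We need (M - 5I)v = 0.
M - 5I = [[19, -60, -44], [8, -27, -22], [3, -6, 0]].
Row 1: (19)·x + (-60)·-2 + (-44)·z = 0
Row 2: (8)·x + (-27)·-2 + (-22)·z = 0
Row 3: (3)·x + (-6)·-2 + (0)·z = 0
Solving gives x = -4, z = 1.
Check: M·(-4, -2, 1) = (-20, -10, 5) = 5·(-4, -2, 1).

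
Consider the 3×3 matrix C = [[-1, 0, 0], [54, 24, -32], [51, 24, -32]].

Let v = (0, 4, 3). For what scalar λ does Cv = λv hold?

0

Compute Cv: C·(0, 4, 3) = (0, 0, 0).
Since Cv = λv, compare component 2: 0 = λ·4, so λ = 0.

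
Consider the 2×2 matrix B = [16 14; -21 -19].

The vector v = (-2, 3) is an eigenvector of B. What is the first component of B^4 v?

First find the eigenvalue: Bv = (10, -15) = -5·(-2, 3), so λ = -5.
Then B^4 v = λ^4·v = (-5)^4·(-2, 3) = 625·(-2, 3) = (-1250, 1875).

-1250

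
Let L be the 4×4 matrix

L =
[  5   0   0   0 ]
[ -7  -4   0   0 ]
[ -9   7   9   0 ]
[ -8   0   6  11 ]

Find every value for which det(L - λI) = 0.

L is lower triangular, so its eigenvalues are the diagonal entries.
Diagonal: 5, -4, 9, 11.

-4, 5, 9, 11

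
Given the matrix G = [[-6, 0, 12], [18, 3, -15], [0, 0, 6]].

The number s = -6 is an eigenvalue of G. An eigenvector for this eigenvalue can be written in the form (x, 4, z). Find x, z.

-2, 0

We need (G + 6I)v = 0.
G + 6I = [[0, 0, 12], [18, 9, -15], [0, 0, 12]].
Row 1: (0)·x + (0)·4 + (12)·z = 0
Row 2: (18)·x + (9)·4 + (-15)·z = 0
Row 3: (0)·x + (0)·4 + (12)·z = 0
Solving gives x = -2, z = 0.
Check: G·(-2, 4, 0) = (12, -24, 0) = -6·(-2, 4, 0).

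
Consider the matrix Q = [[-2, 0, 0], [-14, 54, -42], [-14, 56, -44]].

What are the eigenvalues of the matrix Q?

-2, -2, 12

The characteristic polynomial is p(lambda) = det(lambda·I - Q).
Cofactor expansion gives p(lambda) = lambda^3 - 8·lambda^2 - 44·lambda - 48.
Rational-root test: lambda = -2 gives p(-2) = 0.
Factor out (lambda + 2): p(lambda) = (lambda + 2)·(lambda^2 - 10·lambda - 24).
The quadratic factors as (lambda + 2)·(lambda - 12).
Eigenvalues: -2, -2, 12.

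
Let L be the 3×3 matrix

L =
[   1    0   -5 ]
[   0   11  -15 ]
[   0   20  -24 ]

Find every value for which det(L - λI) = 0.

-9, -4, 1

The characteristic polynomial is p(s) = det(sI - L).
Expanding the 3×3 determinant: p(s) = s^3 + 12s^2 + 23s - 36.
Try s = 1: p(1) = 0, so 1 is a root.
Factor out (s - 1): p(s) = (s - 1)·(s^2 + 13s + 36).
The quadratic factors as (s + 9)·(s + 4).
Eigenvalues: -9, -4, 1.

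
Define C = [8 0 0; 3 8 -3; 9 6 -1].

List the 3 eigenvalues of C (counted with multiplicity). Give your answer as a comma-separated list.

2, 5, 8

The characteristic polynomial is p(μ) = det(μI - C).
Cofactor expansion gives p(μ) = μ^3 - 15μ^2 + 66μ - 80.
Try μ = 2: p(2) = 0, so 2 is a root.
Dividing by (μ - 2) leaves μ^2 - 13μ + 40.
The quadratic factors as (μ - 5)·(μ - 8).
Eigenvalues: 2, 5, 8.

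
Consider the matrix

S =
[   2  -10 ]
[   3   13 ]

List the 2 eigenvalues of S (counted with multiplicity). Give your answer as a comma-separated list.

det(S - λI) = (2 - λ)(13 - λ) - (-10)·(3) = λ^2 - 15λ + 56.
This factors as (λ - 7)·(λ - 8) = 0.
Eigenvalues: 7, 8.

7, 8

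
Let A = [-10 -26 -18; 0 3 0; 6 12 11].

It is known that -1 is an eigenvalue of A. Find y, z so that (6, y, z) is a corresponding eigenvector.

We need (A + 1I)v = 0.
A + 1I = [[-9, -26, -18], [0, 4, 0], [6, 12, 12]].
Row 1: (-9)·6 + (-26)·y + (-18)·z = 0
Row 2: (0)·6 + (4)·y + (0)·z = 0
Row 3: (6)·6 + (12)·y + (12)·z = 0
Solving gives y = 0, z = -3.
Check: A·(6, 0, -3) = (-6, 0, 3) = -1·(6, 0, -3).

0, -3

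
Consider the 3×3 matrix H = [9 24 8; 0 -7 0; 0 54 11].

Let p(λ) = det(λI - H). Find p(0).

p(0) = det(0·I − H) = det(−H) = (−1)^3·det(H).
det(H) = -693, so p(0) = 693.

693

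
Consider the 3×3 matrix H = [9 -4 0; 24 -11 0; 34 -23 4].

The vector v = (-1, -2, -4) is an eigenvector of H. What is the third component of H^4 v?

First find the eigenvalue: Hv = (-1, -2, -4) = 1·(-1, -2, -4), so λ = 1.
Then H^4 v = λ^4·v = 1^4·(-1, -2, -4) = 1·(-1, -2, -4) = (-1, -2, -4).

-4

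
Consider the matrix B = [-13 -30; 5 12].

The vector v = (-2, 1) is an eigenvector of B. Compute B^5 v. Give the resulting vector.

First find the eigenvalue: Bv = (-4, 2) = 2·(-2, 1), so λ = 2.
Then B^5 v = λ^5·v = 2^5·(-2, 1) = 32·(-2, 1) = (-64, 32).

(-64, 32)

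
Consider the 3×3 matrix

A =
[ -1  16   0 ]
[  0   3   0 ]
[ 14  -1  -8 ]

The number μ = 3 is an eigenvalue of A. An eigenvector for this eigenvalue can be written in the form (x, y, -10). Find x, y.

-8, -2

We need (A - 3I)v = 0.
A - 3I = [[-4, 16, 0], [0, 0, 0], [14, -1, -11]].
Row 1: (-4)·x + (16)·y + (0)·-10 = 0
Row 2: (0)·x + (0)·y + (0)·-10 = 0
Row 3: (14)·x + (-1)·y + (-11)·-10 = 0
Solving gives x = -8, y = -2.
Check: A·(-8, -2, -10) = (-24, -6, -30) = 3·(-8, -2, -10).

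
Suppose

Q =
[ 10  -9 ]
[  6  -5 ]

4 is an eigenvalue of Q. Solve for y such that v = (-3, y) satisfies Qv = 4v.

We need (Q - 4I)v = 0.
Q - 4I = [[6, -9], [6, -9]].
Row 1: (6)·-3 + (-9)·y = 0
Row 2: (6)·-3 + (-9)·y = 0
Solving gives y = -2.
Check: Q·(-3, -2) = (-12, -8) = 4·(-3, -2).

-2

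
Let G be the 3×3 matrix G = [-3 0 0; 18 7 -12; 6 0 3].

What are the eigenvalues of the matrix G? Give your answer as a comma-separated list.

-3, 3, 7

The characteristic polynomial is p(s) = det(sI - G).
Expanding along the first row, p(s) = s^3 - 7s^2 - 9s + 63.
Rational-root test: s = -3 gives p(-3) = 0.
Dividing by (s + 3) leaves s^2 - 10s + 21.
The quadratic factors as (s - 3)·(s - 7).
Eigenvalues: -3, 3, 7.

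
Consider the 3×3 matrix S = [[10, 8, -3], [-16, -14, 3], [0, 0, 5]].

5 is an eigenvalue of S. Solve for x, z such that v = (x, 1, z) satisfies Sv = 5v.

-1, 1

We need (S - 5I)v = 0.
S - 5I = [[5, 8, -3], [-16, -19, 3], [0, 0, 0]].
Row 1: (5)·x + (8)·1 + (-3)·z = 0
Row 2: (-16)·x + (-19)·1 + (3)·z = 0
Row 3: (0)·x + (0)·1 + (0)·z = 0
Solving gives x = -1, z = 1.
Check: S·(-1, 1, 1) = (-5, 5, 5) = 5·(-1, 1, 1).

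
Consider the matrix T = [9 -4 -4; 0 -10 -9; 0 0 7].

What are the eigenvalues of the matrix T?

T is upper triangular, so its eigenvalues are the diagonal entries.
Diagonal: 9, -10, 7.

-10, 7, 9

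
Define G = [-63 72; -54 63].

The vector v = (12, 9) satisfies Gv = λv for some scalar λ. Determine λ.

Compute Gv: G·(12, 9) = (-108, -81).
Since Gv = λv, compare component 1: -108 = λ·12, so λ = -9.

-9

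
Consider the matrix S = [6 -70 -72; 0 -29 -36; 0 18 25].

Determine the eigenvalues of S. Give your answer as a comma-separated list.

The characteristic polynomial is p(μ) = det(μI - S).
Expanding the 3×3 determinant: p(μ) = μ^3 - 2μ^2 - 101μ + 462.
Try μ = 7: p(7) = 0, so 7 is a root.
Factor out (μ - 7): p(μ) = (μ - 7)·(μ^2 + 5μ - 66).
The quadratic factors as (μ + 11)·(μ - 6).
Eigenvalues: -11, 6, 7.

-11, 6, 7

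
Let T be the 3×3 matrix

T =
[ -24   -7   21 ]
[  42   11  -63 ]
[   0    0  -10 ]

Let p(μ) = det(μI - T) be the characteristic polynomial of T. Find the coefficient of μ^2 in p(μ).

The coefficient of μ^2 of det(μI - T) is −trace(T).
trace(T) = (-24) + (11) + (-10) = -23, so the coefficient is 23.

23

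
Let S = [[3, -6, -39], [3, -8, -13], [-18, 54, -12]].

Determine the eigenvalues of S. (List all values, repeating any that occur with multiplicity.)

Compute the characteristic polynomial p(λ) = det(λI - S).
Expanding the 3×3 determinant: p(λ) = λ^3 + 17λ^2 + 54λ - 72.
Since p(-6) = 0, λ = -6 is a root.
Factor out (λ + 6): p(λ) = (λ + 6)·(λ^2 + 11λ - 12).
The quadratic factors as (λ + 12)·(λ - 1).
Eigenvalues: -12, -6, 1.

-12, -6, 1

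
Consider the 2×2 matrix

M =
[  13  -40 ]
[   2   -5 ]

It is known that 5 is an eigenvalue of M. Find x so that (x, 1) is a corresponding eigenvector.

5

We need (M - 5I)v = 0.
M - 5I = [[8, -40], [2, -10]].
Row 1: (8)·x + (-40)·1 = 0
Row 2: (2)·x + (-10)·1 = 0
Solving gives x = 5.
Check: M·(5, 1) = (25, 5) = 5·(5, 1).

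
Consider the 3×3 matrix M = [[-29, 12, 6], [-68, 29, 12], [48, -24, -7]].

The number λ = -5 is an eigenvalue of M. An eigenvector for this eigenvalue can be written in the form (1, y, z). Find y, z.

We need (M + 5I)v = 0.
M + 5I = [[-24, 12, 6], [-68, 34, 12], [48, -24, -2]].
Row 1: (-24)·1 + (12)·y + (6)·z = 0
Row 2: (-68)·1 + (34)·y + (12)·z = 0
Row 3: (48)·1 + (-24)·y + (-2)·z = 0
Solving gives y = 2, z = 0.
Check: M·(1, 2, 0) = (-5, -10, 0) = -5·(1, 2, 0).

2, 0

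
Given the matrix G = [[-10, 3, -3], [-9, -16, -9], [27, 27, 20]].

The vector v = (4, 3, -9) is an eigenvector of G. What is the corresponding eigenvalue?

-1

Compute Gv: G·(4, 3, -9) = (-4, -3, 9).
Since Gv = λv, compare component 1: -4 = λ·4, so λ = -1.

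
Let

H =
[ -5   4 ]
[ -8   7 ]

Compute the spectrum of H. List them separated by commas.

-1, 3

det(H - tI) = (-5 - t)(7 - t) - (4)·(-8) = t^2 - 2t - 3.
This factors as (t + 1)·(t - 3) = 0.
Eigenvalues: -1, 3.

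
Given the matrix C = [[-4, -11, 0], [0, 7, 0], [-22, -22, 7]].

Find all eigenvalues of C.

-4, 7, 7

Compute the characteristic polynomial p(λ) = det(λI - C).
Cofactor expansion gives p(λ) = λ^3 - 10λ^2 - 7λ + 196.
Since p(7) = 0, λ = 7 is a root.
Dividing by (λ - 7) leaves λ^2 - 3λ - 28.
The quadratic factors as (λ + 4)·(λ - 7).
Eigenvalues: -4, 7, 7.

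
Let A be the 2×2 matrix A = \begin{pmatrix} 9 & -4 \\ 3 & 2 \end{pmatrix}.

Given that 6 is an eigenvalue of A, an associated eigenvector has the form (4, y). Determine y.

3

We need (A - 6I)v = 0.
A - 6I = [[3, -4], [3, -4]].
Row 1: (3)·4 + (-4)·y = 0
Row 2: (3)·4 + (-4)·y = 0
Solving gives y = 3.
Check: A·(4, 3) = (24, 18) = 6·(4, 3).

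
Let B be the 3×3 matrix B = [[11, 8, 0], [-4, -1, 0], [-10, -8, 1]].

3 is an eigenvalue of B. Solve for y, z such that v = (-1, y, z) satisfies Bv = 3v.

We need (B - 3I)v = 0.
B - 3I = [[8, 8, 0], [-4, -4, 0], [-10, -8, -2]].
Row 1: (8)·-1 + (8)·y + (0)·z = 0
Row 2: (-4)·-1 + (-4)·y + (0)·z = 0
Row 3: (-10)·-1 + (-8)·y + (-2)·z = 0
Solving gives y = 1, z = 1.
Check: B·(-1, 1, 1) = (-3, 3, 3) = 3·(-1, 1, 1).

1, 1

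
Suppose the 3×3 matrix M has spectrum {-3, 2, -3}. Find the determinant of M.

det(M) is the product of the eigenvalues: (-3) · (2) · (-3) = 18.

18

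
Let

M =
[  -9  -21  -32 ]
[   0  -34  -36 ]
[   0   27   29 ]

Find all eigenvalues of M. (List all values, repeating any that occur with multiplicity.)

Compute the characteristic polynomial p(t) = det(tI - M).
Cofactor expansion gives p(t) = t^3 + 14t^2 + 31t - 126.
Try t = -9: p(-9) = 0, so -9 is a root.
Factor out (t + 9): p(t) = (t + 9)·(t^2 + 5t - 14).
The quadratic factors as (t + 7)·(t - 2).
Eigenvalues: -9, -7, 2.

-9, -7, 2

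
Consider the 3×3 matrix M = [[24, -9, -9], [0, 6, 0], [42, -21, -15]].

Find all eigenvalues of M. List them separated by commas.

Set up det(tI - M) = 0.
Expanding the 3×3 determinant: p(t) = t^3 - 15t^2 + 72t - 108.
Try t = 6: p(6) = 0, so 6 is a root.
Factor out (t - 6): p(t) = (t - 6)·(t^2 - 9t + 18).
The quadratic factors as (t - 3)·(t - 6).
Eigenvalues: 3, 6, 6.

3, 6, 6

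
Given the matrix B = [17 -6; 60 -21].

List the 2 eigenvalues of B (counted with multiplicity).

-3, -1

det(B - lambda·I) = (17 - lambda)(-21 - lambda) - (-6)·(60) = lambda^2 + 4·lambda + 3.
This factors as (lambda + 3)·(lambda + 1) = 0.
Eigenvalues: -3, -1.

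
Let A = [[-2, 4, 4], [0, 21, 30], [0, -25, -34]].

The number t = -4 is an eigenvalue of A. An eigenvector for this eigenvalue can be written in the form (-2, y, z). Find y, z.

We need (A + 4I)v = 0.
A + 4I = [[2, 4, 4], [0, 25, 30], [0, -25, -30]].
Row 1: (2)·-2 + (4)·y + (4)·z = 0
Row 2: (0)·-2 + (25)·y + (30)·z = 0
Row 3: (0)·-2 + (-25)·y + (-30)·z = 0
Solving gives y = 6, z = -5.
Check: A·(-2, 6, -5) = (8, -24, 20) = -4·(-2, 6, -5).

6, -5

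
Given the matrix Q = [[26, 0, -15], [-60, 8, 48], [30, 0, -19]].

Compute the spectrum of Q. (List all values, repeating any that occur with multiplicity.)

Compute the characteristic polynomial p(t) = det(tI - Q).
Expanding the 3×3 determinant: p(t) = t^3 - 15t^2 + 12t + 352.
Since p(8) = 0, t = 8 is a root.
Factor out (t - 8): p(t) = (t - 8)·(t^2 - 7t - 44).
The quadratic factors as (t + 4)·(t - 11).
Eigenvalues: -4, 8, 11.

-4, 8, 11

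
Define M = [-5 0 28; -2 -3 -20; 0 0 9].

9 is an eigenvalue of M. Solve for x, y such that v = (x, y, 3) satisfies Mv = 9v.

6, -6

We need (M - 9I)v = 0.
M - 9I = [[-14, 0, 28], [-2, -12, -20], [0, 0, 0]].
Row 1: (-14)·x + (0)·y + (28)·3 = 0
Row 2: (-2)·x + (-12)·y + (-20)·3 = 0
Row 3: (0)·x + (0)·y + (0)·3 = 0
Solving gives x = 6, y = -6.
Check: M·(6, -6, 3) = (54, -54, 27) = 9·(6, -6, 3).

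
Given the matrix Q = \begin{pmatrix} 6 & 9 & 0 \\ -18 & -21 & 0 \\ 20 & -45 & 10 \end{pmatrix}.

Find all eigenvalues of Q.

Compute the characteristic polynomial p(t) = det(tI - Q).
Cofactor expansion gives p(t) = t^3 + 5t^2 - 114t - 360.
Try t = -3: p(-3) = 0, so -3 is a root.
Factor out (t + 3): p(t) = (t + 3)·(t^2 + 2t - 120).
The quadratic factors as (t + 12)·(t - 10).
Eigenvalues: -12, -3, 10.

-12, -3, 10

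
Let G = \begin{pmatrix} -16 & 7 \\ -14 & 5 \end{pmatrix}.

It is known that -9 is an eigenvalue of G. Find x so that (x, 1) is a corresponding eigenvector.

We need (G + 9I)v = 0.
G + 9I = [[-7, 7], [-14, 14]].
Row 1: (-7)·x + (7)·1 = 0
Row 2: (-14)·x + (14)·1 = 0
Solving gives x = 1.
Check: G·(1, 1) = (-9, -9) = -9·(1, 1).

1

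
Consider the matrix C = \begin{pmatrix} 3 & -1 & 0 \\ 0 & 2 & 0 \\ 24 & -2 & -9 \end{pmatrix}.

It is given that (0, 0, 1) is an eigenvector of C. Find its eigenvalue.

-9

Compute Cv: C·(0, 0, 1) = (0, 0, -9).
Since Cv = λv, compare component 3: -9 = λ·1, so λ = -9.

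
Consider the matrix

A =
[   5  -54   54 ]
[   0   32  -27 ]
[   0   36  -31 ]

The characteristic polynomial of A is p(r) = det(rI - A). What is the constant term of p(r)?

p(r) = r^3 - 6r^2 - 15r + 100.
The constant term is 100.

100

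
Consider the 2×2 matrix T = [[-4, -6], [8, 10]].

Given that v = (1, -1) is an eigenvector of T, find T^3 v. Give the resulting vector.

(8, -8)

First find the eigenvalue: Tv = (2, -2) = 2·(1, -1), so λ = 2.
Then T^3 v = λ^3·v = 2^3·(1, -1) = 8·(1, -1) = (8, -8).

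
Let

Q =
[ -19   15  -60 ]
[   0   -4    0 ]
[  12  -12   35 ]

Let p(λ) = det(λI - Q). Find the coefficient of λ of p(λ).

p(λ) = λ^3 - 12λ^2 - 9λ + 220.
The coefficient of λ is -9.

-9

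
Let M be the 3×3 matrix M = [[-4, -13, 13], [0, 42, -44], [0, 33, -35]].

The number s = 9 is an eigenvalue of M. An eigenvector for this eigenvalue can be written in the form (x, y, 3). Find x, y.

We need (M - 9I)v = 0.
M - 9I = [[-13, -13, 13], [0, 33, -44], [0, 33, -44]].
Row 1: (-13)·x + (-13)·y + (13)·3 = 0
Row 2: (0)·x + (33)·y + (-44)·3 = 0
Row 3: (0)·x + (33)·y + (-44)·3 = 0
Solving gives x = -1, y = 4.
Check: M·(-1, 4, 3) = (-9, 36, 27) = 9·(-1, 4, 3).

-1, 4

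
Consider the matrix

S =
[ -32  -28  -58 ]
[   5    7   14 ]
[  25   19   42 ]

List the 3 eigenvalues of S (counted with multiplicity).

-2, 8, 11

Set up det(λI - S) = 0.
Expanding along the first row, p(λ) = λ^3 - 17λ^2 + 50λ + 176.
Try λ = 11: p(11) = 0, so 11 is a root.
Factor out (λ - 11): p(λ) = (λ - 11)·(λ^2 - 6λ - 16).
The quadratic factors as (λ + 2)·(λ - 8).
Eigenvalues: -2, 8, 11.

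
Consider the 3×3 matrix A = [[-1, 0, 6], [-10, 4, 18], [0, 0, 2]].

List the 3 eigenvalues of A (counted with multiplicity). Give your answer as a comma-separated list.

Set up det(λI - A) = 0.
Expanding the 3×3 determinant: p(λ) = λ^3 - 5λ^2 + 2λ + 8.
Since p(4) = 0, λ = 4 is a root.
Factor out (λ - 4): p(λ) = (λ - 4)·(λ^2 - λ - 2).
The quadratic factors as (λ + 1)·(λ - 2).
Eigenvalues: -1, 2, 4.

-1, 2, 4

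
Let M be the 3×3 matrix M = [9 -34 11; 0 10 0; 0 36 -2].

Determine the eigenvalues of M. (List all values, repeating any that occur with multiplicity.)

-2, 9, 10

Set up det(μI - M) = 0.
Cofactor expansion gives p(μ) = μ^3 - 17μ^2 + 52μ + 180.
Try μ = -2: p(-2) = 0, so -2 is a root.
Factor out (μ + 2): p(μ) = (μ + 2)·(μ^2 - 19μ + 90).
The quadratic factors as (μ - 9)·(μ - 10).
Eigenvalues: -2, 9, 10.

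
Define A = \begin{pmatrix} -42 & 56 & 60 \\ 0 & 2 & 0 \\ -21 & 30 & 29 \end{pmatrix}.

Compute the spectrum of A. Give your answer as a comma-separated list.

-7, -6, 2

The characteristic polynomial is p(λ) = det(λI - A).
Cofactor expansion gives p(λ) = λ^3 + 11λ^2 + 16λ - 84.
Since p(-7) = 0, λ = -7 is a root.
Factor out (λ + 7): p(λ) = (λ + 7)·(λ^2 + 4λ - 12).
The quadratic factors as (λ + 6)·(λ - 2).
Eigenvalues: -7, -6, 2.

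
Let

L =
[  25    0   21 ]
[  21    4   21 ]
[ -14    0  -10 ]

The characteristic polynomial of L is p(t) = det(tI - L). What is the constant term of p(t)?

-176

p(t) = t^3 - 19t^2 + 104t - 176.
The constant term is -176.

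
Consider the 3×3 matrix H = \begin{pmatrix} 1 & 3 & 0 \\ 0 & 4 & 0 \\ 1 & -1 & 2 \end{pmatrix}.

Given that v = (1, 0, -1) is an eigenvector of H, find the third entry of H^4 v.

First find the eigenvalue: Hv = (1, 0, -1) = 1·(1, 0, -1), so λ = 1.
Then H^4 v = λ^4·v = 1^4·(1, 0, -1) = 1·(1, 0, -1) = (1, 0, -1).

-1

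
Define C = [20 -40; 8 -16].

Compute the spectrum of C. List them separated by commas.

0, 4

det(C - λI) = (20 - λ)(-16 - λ) - (-40)·(8) = λ^2 - 4λ.
This factors as λ·(λ - 4) = 0.
Eigenvalues: 0, 4.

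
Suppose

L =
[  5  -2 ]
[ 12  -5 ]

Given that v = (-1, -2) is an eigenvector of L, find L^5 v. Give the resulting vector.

(-1, -2)

First find the eigenvalue: Lv = (-1, -2) = 1·(-1, -2), so λ = 1.
Then L^5 v = λ^5·v = 1^5·(-1, -2) = 1·(-1, -2) = (-1, -2).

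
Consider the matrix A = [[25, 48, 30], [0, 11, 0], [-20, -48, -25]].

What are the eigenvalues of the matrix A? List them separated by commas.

Compute the characteristic polynomial p(λ) = det(λI - A).
Expanding along the first row, p(λ) = λ^3 - 11λ^2 - 25λ + 275.
Try λ = 11: p(11) = 0, so 11 is a root.
Factor out (λ - 11): p(λ) = (λ - 11)·(λ^2 - 25).
The quadratic factors as (λ + 5)·(λ - 5).
Eigenvalues: -5, 5, 11.

-5, 5, 11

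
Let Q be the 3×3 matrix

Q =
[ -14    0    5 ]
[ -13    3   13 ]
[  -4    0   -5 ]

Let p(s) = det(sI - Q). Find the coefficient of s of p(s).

33

p(s) = s^3 + 16s^2 + 33s - 270.
The coefficient of s is 33.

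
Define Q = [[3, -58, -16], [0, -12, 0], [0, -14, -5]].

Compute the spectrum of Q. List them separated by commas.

-12, -5, 3

Set up det(λI - Q) = 0.
Expanding along the first row, p(λ) = λ^3 + 14λ^2 + 9λ - 180.
Try λ = -5: p(-5) = 0, so -5 is a root.
Factor out (λ + 5): p(λ) = (λ + 5)·(λ^2 + 9λ - 36).
The quadratic factors as (λ + 12)·(λ - 3).
Eigenvalues: -12, -5, 3.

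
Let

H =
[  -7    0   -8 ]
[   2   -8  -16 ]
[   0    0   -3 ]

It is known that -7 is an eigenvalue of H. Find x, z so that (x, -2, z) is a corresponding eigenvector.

-1, 0

We need (H + 7I)v = 0.
H + 7I = [[0, 0, -8], [2, -1, -16], [0, 0, 4]].
Row 1: (0)·x + (0)·-2 + (-8)·z = 0
Row 2: (2)·x + (-1)·-2 + (-16)·z = 0
Row 3: (0)·x + (0)·-2 + (4)·z = 0
Solving gives x = -1, z = 0.
Check: H·(-1, -2, 0) = (7, 14, 0) = -7·(-1, -2, 0).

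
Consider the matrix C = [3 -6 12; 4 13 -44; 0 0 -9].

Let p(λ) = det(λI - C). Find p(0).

567

p(0) = det(0·I − C) = det(−C) = (−1)^3·det(C).
det(C) = -567, so p(0) = 567.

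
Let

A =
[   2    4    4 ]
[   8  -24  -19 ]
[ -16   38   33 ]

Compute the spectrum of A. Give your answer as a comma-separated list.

Compute the characteristic polynomial p(s) = det(sI - A).
Cofactor expansion gives p(s) = s^3 - 11s^2 - 20s + 300.
Since p(-5) = 0, s = -5 is a root.
Factor out (s + 5): p(s) = (s + 5)·(s^2 - 16s + 60).
The quadratic factors as (s - 6)·(s - 10).
Eigenvalues: -5, 6, 10.

-5, 6, 10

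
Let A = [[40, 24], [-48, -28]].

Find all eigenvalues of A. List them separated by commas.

det(A - lambda·I) = (40 - lambda)(-28 - lambda) - (24)·(-48) = lambda^2 - 12·lambda + 32.
This factors as (lambda - 4)·(lambda - 8) = 0.
Eigenvalues: 4, 8.

4, 8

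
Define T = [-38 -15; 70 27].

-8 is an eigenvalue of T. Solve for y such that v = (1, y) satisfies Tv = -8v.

-2

We need (T + 8I)v = 0.
T + 8I = [[-30, -15], [70, 35]].
Row 1: (-30)·1 + (-15)·y = 0
Row 2: (70)·1 + (35)·y = 0
Solving gives y = -2.
Check: T·(1, -2) = (-8, 16) = -8·(1, -2).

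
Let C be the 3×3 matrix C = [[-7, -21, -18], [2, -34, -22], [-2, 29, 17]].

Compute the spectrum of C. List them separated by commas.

-10, -9, -5

Set up det(λI - C) = 0.
Cofactor expansion gives p(λ) = λ^3 + 24λ^2 + 185λ + 450.
Since p(-5) = 0, λ = -5 is a root.
Dividing by (λ + 5) leaves λ^2 + 19λ + 90.
The quadratic factors as (λ + 10)·(λ + 9).
Eigenvalues: -10, -9, -5.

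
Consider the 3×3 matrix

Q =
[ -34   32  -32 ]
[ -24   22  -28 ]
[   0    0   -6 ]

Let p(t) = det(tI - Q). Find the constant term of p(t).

120

p(t) = t^3 + 18t^2 + 92t + 120.
The constant term is 120.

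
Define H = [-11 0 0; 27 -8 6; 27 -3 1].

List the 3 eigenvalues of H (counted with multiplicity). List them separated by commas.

The characteristic polynomial is p(s) = det(sI - H).
Expanding along the first row, p(s) = s^3 + 18s^2 + 87s + 110.
Rational-root test: s = -2 gives p(-2) = 0.
Dividing by (s + 2) leaves s^2 + 16s + 55.
The quadratic factors as (s + 11)·(s + 5).
Eigenvalues: -11, -5, -2.

-11, -5, -2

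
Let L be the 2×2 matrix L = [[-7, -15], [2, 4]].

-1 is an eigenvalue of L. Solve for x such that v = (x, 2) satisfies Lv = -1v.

We need (L + 1I)v = 0.
L + 1I = [[-6, -15], [2, 5]].
Row 1: (-6)·x + (-15)·2 = 0
Row 2: (2)·x + (5)·2 = 0
Solving gives x = -5.
Check: L·(-5, 2) = (5, -2) = -1·(-5, 2).

-5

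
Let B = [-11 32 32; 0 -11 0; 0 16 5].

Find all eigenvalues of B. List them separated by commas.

The characteristic polynomial is p(s) = det(sI - B).
Expanding the 3×3 determinant: p(s) = s^3 + 17s^2 + 11s - 605.
Try s = 5: p(5) = 0, so 5 is a root.
Dividing by (s - 5) leaves s^2 + 22s + 121.
The quadratic factor is (s + 11)^2.
Eigenvalues: -11, -11, 5.

-11, -11, 5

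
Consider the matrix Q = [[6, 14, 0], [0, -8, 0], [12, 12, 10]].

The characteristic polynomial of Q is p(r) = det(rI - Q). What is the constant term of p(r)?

480

p(r) = r^3 - 8r^2 - 68r + 480.
The constant term is 480.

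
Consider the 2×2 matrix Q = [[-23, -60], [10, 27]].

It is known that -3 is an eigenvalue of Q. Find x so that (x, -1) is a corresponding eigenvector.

We need (Q + 3I)v = 0.
Q + 3I = [[-20, -60], [10, 30]].
Row 1: (-20)·x + (-60)·-1 = 0
Row 2: (10)·x + (30)·-1 = 0
Solving gives x = 3.
Check: Q·(3, -1) = (-9, 3) = -3·(3, -1).

3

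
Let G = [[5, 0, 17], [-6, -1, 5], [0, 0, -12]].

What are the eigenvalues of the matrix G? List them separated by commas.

-12, -1, 5

Set up det(λI - G) = 0.
Expanding along the first row, p(λ) = λ^3 + 8λ^2 - 53λ - 60.
Rational-root test: λ = -12 gives p(-12) = 0.
Factor out (λ + 12): p(λ) = (λ + 12)·(λ^2 - 4λ - 5).
The quadratic factors as (λ + 1)·(λ - 5).
Eigenvalues: -12, -1, 5.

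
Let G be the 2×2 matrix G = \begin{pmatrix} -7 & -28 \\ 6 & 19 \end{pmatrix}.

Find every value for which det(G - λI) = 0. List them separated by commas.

det(G - tI) = (-7 - t)(19 - t) - (-28)·(6) = t^2 - 12t + 35.
This factors as (t - 5)·(t - 7) = 0.
Eigenvalues: 5, 7.

5, 7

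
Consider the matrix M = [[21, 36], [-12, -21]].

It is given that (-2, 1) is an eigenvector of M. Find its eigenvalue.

3

Compute Mv: M·(-2, 1) = (-6, 3).
Since Mv = λv, compare component 1: -6 = λ·-2, so λ = 3.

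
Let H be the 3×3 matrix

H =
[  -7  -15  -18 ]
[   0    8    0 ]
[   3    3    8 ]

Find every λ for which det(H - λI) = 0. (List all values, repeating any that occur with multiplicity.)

Compute the characteristic polynomial p(λ) = det(λI - H).
Expanding the 3×3 determinant: p(λ) = λ^3 - 9λ^2 + 6λ + 16.
Rational-root test: λ = -1 gives p(-1) = 0.
Dividing by (λ + 1) leaves λ^2 - 10λ + 16.
The quadratic factors as (λ - 2)·(λ - 8).
Eigenvalues: -1, 2, 8.

-1, 2, 8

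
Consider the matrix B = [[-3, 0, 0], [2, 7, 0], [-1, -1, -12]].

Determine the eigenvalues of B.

B is lower triangular, so its eigenvalues are the diagonal entries.
Diagonal: -3, 7, -12.

-12, -3, 7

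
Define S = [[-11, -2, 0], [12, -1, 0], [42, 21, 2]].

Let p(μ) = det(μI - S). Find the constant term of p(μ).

-70

p(μ) = μ^3 + 10μ^2 + 11μ - 70.
The constant term is -70.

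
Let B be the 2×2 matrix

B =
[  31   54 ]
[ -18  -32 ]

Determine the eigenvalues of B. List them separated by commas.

det(B - μI) = (31 - μ)(-32 - μ) - (54)·(-18) = μ^2 + μ - 20.
This factors as (μ + 5)·(μ - 4) = 0.
Eigenvalues: -5, 4.

-5, 4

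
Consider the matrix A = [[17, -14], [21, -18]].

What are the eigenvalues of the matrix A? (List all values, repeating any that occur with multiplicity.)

-4, 3

det(A - tI) = (17 - t)(-18 - t) - (-14)·(21) = t^2 + t - 12.
This factors as (t + 4)·(t - 3) = 0.
Eigenvalues: -4, 3.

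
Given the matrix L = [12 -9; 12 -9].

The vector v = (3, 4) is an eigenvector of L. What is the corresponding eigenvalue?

Compute Lv: L·(3, 4) = (0, 0).
Since Lv = λv, compare component 1: 0 = λ·3, so λ = 0.

0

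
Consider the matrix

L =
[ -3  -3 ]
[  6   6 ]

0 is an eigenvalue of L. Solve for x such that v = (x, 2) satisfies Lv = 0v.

-2

We need (L)v = 0.
L = [[-3, -3], [6, 6]].
Row 1: (-3)·x + (-3)·2 = 0
Row 2: (6)·x + (6)·2 = 0
Solving gives x = -2.
Check: L·(-2, 2) = (0, 0) = 0·(-2, 2).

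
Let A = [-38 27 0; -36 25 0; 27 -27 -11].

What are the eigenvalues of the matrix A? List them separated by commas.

Compute the characteristic polynomial p(μ) = det(μI - A).
Cofactor expansion gives p(μ) = μ^3 + 24μ^2 + 165μ + 242.
Rational-root test: μ = -2 gives p(-2) = 0.
Factor out (μ + 2): p(μ) = (μ + 2)·(μ^2 + 22μ + 121).
The quadratic factor is (μ + 11)^2.
Eigenvalues: -11, -11, -2.

-11, -11, -2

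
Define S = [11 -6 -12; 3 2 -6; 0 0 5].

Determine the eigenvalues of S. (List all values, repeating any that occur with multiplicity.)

The characteristic polynomial is p(λ) = det(λI - S).
Cofactor expansion gives p(λ) = λ^3 - 18λ^2 + 105λ - 200.
Since p(8) = 0, λ = 8 is a root.
Dividing by (λ - 8) leaves λ^2 - 10λ + 25.
The quadratic factor is (λ - 5)^2.
Eigenvalues: 5, 5, 8.

5, 5, 8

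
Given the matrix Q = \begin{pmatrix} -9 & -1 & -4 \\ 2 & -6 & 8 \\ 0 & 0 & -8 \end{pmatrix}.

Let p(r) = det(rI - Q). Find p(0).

p(0) = det(0·I − Q) = det(−Q) = (−1)^3·det(Q).
det(Q) = -448, so p(0) = 448.

448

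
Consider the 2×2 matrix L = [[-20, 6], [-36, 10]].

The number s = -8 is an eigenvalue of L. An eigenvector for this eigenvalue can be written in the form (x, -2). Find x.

-1

We need (L + 8I)v = 0.
L + 8I = [[-12, 6], [-36, 18]].
Row 1: (-12)·x + (6)·-2 = 0
Row 2: (-36)·x + (18)·-2 = 0
Solving gives x = -1.
Check: L·(-1, -2) = (8, 16) = -8·(-1, -2).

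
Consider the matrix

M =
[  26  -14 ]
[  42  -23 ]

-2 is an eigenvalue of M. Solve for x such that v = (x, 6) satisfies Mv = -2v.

We need (M + 2I)v = 0.
M + 2I = [[28, -14], [42, -21]].
Row 1: (28)·x + (-14)·6 = 0
Row 2: (42)·x + (-21)·6 = 0
Solving gives x = 3.
Check: M·(3, 6) = (-6, -12) = -2·(3, 6).

3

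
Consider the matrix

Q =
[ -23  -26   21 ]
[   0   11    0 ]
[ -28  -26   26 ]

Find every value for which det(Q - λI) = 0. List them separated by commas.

-2, 5, 11

The characteristic polynomial is p(λ) = det(λI - Q).
Cofactor expansion gives p(λ) = λ^3 - 14λ^2 + 23λ + 110.
Try λ = 5: p(5) = 0, so 5 is a root.
Factor out (λ - 5): p(λ) = (λ - 5)·(λ^2 - 9λ - 22).
The quadratic factors as (λ + 2)·(λ - 11).
Eigenvalues: -2, 5, 11.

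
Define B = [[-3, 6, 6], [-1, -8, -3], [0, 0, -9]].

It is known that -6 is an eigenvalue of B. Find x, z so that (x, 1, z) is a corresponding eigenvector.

-2, 0

We need (B + 6I)v = 0.
B + 6I = [[3, 6, 6], [-1, -2, -3], [0, 0, -3]].
Row 1: (3)·x + (6)·1 + (6)·z = 0
Row 2: (-1)·x + (-2)·1 + (-3)·z = 0
Row 3: (0)·x + (0)·1 + (-3)·z = 0
Solving gives x = -2, z = 0.
Check: B·(-2, 1, 0) = (12, -6, 0) = -6·(-2, 1, 0).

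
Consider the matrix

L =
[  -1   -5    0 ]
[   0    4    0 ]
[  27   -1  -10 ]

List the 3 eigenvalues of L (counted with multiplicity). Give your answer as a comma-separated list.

Set up det(rI - L) = 0.
Expanding the 3×3 determinant: p(r) = r^3 + 7r^2 - 34r - 40.
Since p(-1) = 0, r = -1 is a root.
Dividing by (r + 1) leaves r^2 + 6r - 40.
The quadratic factors as (r + 10)·(r - 4).
Eigenvalues: -10, -1, 4.

-10, -1, 4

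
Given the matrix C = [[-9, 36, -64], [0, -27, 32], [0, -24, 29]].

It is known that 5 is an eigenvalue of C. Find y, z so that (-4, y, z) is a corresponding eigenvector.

We need (C - 5I)v = 0.
C - 5I = [[-14, 36, -64], [0, -32, 32], [0, -24, 24]].
Row 1: (-14)·-4 + (36)·y + (-64)·z = 0
Row 2: (0)·-4 + (-32)·y + (32)·z = 0
Row 3: (0)·-4 + (-24)·y + (24)·z = 0
Solving gives y = 2, z = 2.
Check: C·(-4, 2, 2) = (-20, 10, 10) = 5·(-4, 2, 2).

2, 2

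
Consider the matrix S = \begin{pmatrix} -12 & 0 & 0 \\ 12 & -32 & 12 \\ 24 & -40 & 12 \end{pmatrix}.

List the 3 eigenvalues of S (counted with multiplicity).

-12, -12, -8

Set up det(rI - S) = 0.
Expanding along the first row, p(r) = r^3 + 32r^2 + 336r + 1152.
Rational-root test: r = -12 gives p(-12) = 0.
Factor out (r + 12): p(r) = (r + 12)·(r^2 + 20r + 96).
The quadratic factors as (r + 12)·(r + 8).
Eigenvalues: -12, -12, -8.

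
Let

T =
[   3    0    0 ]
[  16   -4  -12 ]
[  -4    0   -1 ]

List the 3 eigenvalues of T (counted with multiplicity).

-4, -1, 3

Compute the characteristic polynomial p(μ) = det(μI - T).
Expanding the 3×3 determinant: p(μ) = μ^3 + 2μ^2 - 11μ - 12.
Try μ = -1: p(-1) = 0, so -1 is a root.
Dividing by (μ + 1) leaves μ^2 + μ - 12.
The quadratic factors as (μ + 4)·(μ - 3).
Eigenvalues: -4, -1, 3.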